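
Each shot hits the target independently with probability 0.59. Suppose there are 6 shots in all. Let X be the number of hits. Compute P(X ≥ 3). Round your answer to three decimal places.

X ~ Binomial(6, 0.59); P(X ≥ 3) = Σ C(6,k) p^k (1−p)^(6−k) over k:
  k=3: C(6,3)·0.59^3·0.41^3 = 0.28310
  k=4: C(6,4)·0.59^4·0.41^2 = 0.30554
  k=5: C(6,5)·0.59^5·0.41^1 = 0.17587
  k=6: C(6,6)·0.59^6·0.41^0 = 0.04218
Total = 0.80669

0.807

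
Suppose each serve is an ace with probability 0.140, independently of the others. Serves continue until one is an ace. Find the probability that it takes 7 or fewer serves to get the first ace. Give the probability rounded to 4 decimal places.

Y = number of serves to the first success; geometric, p = 0.14.
P(Y ≤ 7) = 1 − (1−p)^7 = 1 − 0.347928 = 0.652072

0.6521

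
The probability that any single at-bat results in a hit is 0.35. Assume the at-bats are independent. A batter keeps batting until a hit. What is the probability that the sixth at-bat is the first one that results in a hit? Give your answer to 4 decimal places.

Geometric (trials to first success), p = 0.35.
P(Y = 6) = (1−p)^5 · p = 0.11603 · 0.35 = 0.040610

0.0406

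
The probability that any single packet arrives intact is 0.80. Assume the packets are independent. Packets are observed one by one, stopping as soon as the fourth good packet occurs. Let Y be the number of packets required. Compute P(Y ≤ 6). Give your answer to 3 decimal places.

0.901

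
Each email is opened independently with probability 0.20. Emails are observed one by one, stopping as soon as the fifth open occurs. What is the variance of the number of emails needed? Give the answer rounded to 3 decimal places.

100.000

Y = total emails until the fifth success; negative binomial with r=5, p=0.20.
Var(Y) = r(1−p)/p² = 5·0.80 / 0.20² = 100.00000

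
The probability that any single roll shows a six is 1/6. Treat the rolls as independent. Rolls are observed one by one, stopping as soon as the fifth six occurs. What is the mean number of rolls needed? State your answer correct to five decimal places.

30.00000

Y = total rolls until the fifth success; negative binomial with r=5, p=0.166667.
E[Y] = r / p = 5 / 0.166667 = 30.0000000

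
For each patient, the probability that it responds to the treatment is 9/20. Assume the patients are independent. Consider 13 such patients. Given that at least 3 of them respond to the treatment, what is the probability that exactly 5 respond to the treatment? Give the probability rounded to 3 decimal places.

X ~ Binomial(13, 0.45). Want P(X=5 | X≥3) = P(X=5) / P(X≥3).
P(X=5) = C(13,5)·0.45^5·0.55^8 = 0.19886
P(X≥3) = 1 − 0.00042 − 0.00448 − 0.02200 = 0.97309
Ratio = 0.19886 / 0.97309 = 0.20436

0.204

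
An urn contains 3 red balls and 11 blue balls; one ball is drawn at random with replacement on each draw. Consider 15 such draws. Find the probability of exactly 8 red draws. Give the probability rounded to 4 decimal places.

0.0053

X ~ Binomial(n=15, p=0.214286).
P(X=8) = C(15,8) · p^8 · (1−p)^7
= 6435 · 4.4458e-06 · 0.18486 = 0.005289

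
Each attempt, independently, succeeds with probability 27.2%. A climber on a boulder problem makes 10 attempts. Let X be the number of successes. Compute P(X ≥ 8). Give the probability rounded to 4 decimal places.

X ~ Binomial(10, 0.272); P(X ≥ 8) = Σ C(10,k) p^k (1−p)^(10−k) over k:
  k=8: C(10,8)·0.272^8·0.728^2 = 0.000715
  k=9: C(10,9)·0.272^9·0.728^1 = 0.000059
  k=10: C(10,10)·0.272^10·0.728^0 = 0.000002
Total = 0.000776

0.0008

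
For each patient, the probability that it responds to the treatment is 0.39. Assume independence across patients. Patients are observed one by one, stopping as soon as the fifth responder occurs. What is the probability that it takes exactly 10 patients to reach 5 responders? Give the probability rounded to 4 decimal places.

Y = trial on which the fifth success occurs; negative binomial, r=5, p=0.39.
P(Y=10) = C(9,4) · p^5 · (1−p)^5
= 126 · 0.0090224 · 0.08446 = 0.096016

0.0960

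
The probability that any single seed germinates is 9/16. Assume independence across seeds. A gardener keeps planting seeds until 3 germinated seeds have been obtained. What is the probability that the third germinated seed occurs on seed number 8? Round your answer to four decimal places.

Y = trial on which the third success occurs; negative binomial, r=3, p=0.5625.
P(Y=8) = C(7,2) · p^3 · (1−p)^5
= 21 · 0.17798 · 0.016028 = 0.059907

0.0599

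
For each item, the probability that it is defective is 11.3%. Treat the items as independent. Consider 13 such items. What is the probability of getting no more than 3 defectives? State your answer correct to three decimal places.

X ~ Binomial(13, 0.113); P(X ≤ 3) = Σ C(13,k) p^k (1−p)^(13−k) over k:
  k=0: C(13,0)·0.113^0·0.887^13 = 0.21038
  k=1: C(13,1)·0.113^1·0.887^12 = 0.34842
  k=2: C(13,2)·0.113^2·0.887^11 = 0.26632
  k=3: C(13,3)·0.113^3·0.887^10 = 0.12440
Total = 0.94953

0.950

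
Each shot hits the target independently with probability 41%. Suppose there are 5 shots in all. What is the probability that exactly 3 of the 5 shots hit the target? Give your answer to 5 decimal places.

X ~ Binomial(n=5, p=0.41).
P(X=3) = C(5,3) · p^3 · (1−p)^2
= 10 · 0.068921 · 0.3481 = 0.2399140

0.23991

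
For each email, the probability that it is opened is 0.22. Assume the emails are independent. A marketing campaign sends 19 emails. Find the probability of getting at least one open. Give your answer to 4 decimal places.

P(at least one) = 1 − P(none) = 1 − (1 − 0.22)^19
= 1 − 0.008908 = 0.991092

0.9911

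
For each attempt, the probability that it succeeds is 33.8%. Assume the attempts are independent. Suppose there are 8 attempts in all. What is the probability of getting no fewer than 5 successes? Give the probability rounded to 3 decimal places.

X ~ Binomial(8, 0.338); P(X ≥ 5) = Σ C(8,k) p^k (1−p)^(8−k) over k:
  k=5: C(8,5)·0.338^5·0.662^3 = 0.07167
  k=6: C(8,6)·0.338^6·0.662^2 = 0.01830
  k=7: C(8,7)·0.338^7·0.662^1 = 0.00267
  k=8: C(8,8)·0.338^8·0.662^0 = 0.00017
Total = 0.09281

0.093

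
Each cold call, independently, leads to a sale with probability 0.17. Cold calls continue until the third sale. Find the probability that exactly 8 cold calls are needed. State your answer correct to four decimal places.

Y = trial on which the third success occurs; negative binomial, r=3, p=0.17.
P(Y=8) = C(7,2) · p^3 · (1−p)^5
= 21 · 0.004913 · 0.3939 = 0.040640

0.0406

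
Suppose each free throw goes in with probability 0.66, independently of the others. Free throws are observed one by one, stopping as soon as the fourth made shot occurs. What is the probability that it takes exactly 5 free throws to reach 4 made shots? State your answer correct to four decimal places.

0.2581

Y = trial on which the fourth success occurs; negative binomial, r=4, p=0.66.
P(Y=5) = C(4,3) · p^4 · (1−p)^1
= 4 · 0.18975 · 0.34 = 0.258056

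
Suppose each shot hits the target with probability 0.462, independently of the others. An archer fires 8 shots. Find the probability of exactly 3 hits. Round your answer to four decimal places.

0.2489

X ~ Binomial(n=8, p=0.462).
P(X=3) = C(8,3) · p^3 · (1−p)^5
= 56 · 0.098611 · 0.045072 = 0.248900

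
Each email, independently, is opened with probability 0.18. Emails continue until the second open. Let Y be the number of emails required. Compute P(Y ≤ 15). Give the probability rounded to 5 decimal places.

0.78126

Finishing within 15 emails ⇔ at least 2 successes in the first 15. With X ~ Binomial(15, 0.18), P(Y ≤ 15) = 1 − P(X ≤ 1).
  k=0: C(15,0)·0.18^0·0.82^15 = 0.0509575
  k=1: C(15,1)·0.18^1·0.82^14 = 0.1677868
1 − 0.2187442 = 0.7812558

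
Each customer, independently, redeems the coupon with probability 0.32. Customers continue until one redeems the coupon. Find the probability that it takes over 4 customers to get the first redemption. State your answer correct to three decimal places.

0.214

Y = number of customers to the first success; geometric, p = 0.32.
P(Y > 4) = P(first 4 all fail) = (1−p)^4 = 0.21381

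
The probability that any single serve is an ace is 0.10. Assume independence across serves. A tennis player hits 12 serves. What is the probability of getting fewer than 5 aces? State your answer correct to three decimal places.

X ~ Binomial(12, 0.10); P(X ≤ 4) = Σ C(12,k) p^k (1−p)^(12−k) over k:
  k=0: C(12,0)·0.10^0·0.90^12 = 0.28243
  k=1: C(12,1)·0.10^1·0.90^11 = 0.37657
  k=2: C(12,2)·0.10^2·0.90^10 = 0.23013
  k=3: C(12,3)·0.10^3·0.90^9 = 0.08523
  k=4: C(12,4)·0.10^4·0.90^8 = 0.02131
Total = 0.99567

0.996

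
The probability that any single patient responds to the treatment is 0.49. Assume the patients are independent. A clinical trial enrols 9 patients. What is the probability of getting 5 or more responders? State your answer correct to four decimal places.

0.4754

X ~ Binomial(9, 0.49); P(X ≥ 5) = Σ C(9,k) p^k (1−p)^(9−k) over k:
  k=5: C(9,5)·0.49^5·0.51^4 = 0.240786
  k=6: C(9,6)·0.49^6·0.51^3 = 0.154229
  k=7: C(9,7)·0.49^7·0.51^2 = 0.063506
  k=8: C(9,8)·0.49^8·0.51^1 = 0.015254
  k=9: C(9,9)·0.49^9·0.51^0 = 0.001628
Total = 0.475404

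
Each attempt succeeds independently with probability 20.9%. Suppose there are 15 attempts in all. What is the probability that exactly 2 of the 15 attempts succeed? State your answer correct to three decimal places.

0.218

X ~ Binomial(n=15, p=0.209).
P(X=2) = C(15,2) · p^2 · (1−p)^13
= 105 · 0.043681 · 0.047456 = 0.21766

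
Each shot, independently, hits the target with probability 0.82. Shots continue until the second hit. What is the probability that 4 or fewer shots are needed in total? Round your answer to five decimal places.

0.97982

Finishing within 4 shots ⇔ at least 2 successes in the first 4. With X ~ Binomial(4, 0.82), P(Y ≤ 4) = 1 − P(X ≤ 1).
  k=0: C(4,0)·0.82^0·0.18^4 = 0.0010498
  k=1: C(4,1)·0.82^1·0.18^3 = 0.0191290
1 − 0.0201787 = 0.9798213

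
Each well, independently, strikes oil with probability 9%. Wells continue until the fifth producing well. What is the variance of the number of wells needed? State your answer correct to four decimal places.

561.7284

Y = total wells until the fifth success; negative binomial with r=5, p=0.09.
Var(Y) = r(1−p)/p² = 5·0.91 / 0.09² = 561.728395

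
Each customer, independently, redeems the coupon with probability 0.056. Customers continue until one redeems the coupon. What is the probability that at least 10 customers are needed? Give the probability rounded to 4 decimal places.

Y = number of customers to the first success; geometric, p = 0.056.
P(Y > 9) = P(first 9 all fail) = (1−p)^9 = 0.595317

0.5953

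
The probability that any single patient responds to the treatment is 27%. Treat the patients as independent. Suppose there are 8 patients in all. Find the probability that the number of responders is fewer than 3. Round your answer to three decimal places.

X ~ Binomial(8, 0.27); P(X ≤ 2) = Σ C(8,k) p^k (1−p)^(8−k) over k:
  k=0: C(8,0)·0.27^0·0.73^8 = 0.08065
  k=1: C(8,1)·0.27^1·0.73^7 = 0.23862
  k=2: C(8,2)·0.27^2·0.73^6 = 0.30890
Total = 0.62817

0.628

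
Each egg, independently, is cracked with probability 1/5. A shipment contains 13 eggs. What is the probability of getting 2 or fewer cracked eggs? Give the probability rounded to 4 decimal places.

0.5017

X ~ Binomial(13, 0.20); P(X ≤ 2) = Σ C(13,k) p^k (1−p)^(13−k) over k:
  k=0: C(13,0)·0.20^0·0.80^13 = 0.054976
  k=1: C(13,1)·0.20^1·0.80^12 = 0.178671
  k=2: C(13,2)·0.20^2·0.80^11 = 0.268006
Total = 0.501652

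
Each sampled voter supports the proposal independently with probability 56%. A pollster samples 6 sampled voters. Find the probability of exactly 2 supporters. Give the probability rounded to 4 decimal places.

X ~ Binomial(n=6, p=0.56).
P(X=2) = C(6,2) · p^2 · (1−p)^4
= 15 · 0.3136 · 0.037481 = 0.176310

0.1763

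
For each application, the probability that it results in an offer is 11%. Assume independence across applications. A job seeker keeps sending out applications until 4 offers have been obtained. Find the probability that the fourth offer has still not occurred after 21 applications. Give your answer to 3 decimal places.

0.806

Needing more than 21 applications ⇔ fewer than 4 successes in the first 21. With X ~ Binomial(21, 0.11), P(Y > 21) = P(X ≤ 3).
  k=0: C(21,0)·0.11^0·0.89^21 = 0.08653
  k=1: C(21,1)·0.11^1·0.89^20 = 0.22460
  k=2: C(21,2)·0.11^2·0.89^19 = 0.27760
  k=3: C(21,3)·0.11^3·0.89^18 = 0.21730
P(X ≤ 3) = 0.80603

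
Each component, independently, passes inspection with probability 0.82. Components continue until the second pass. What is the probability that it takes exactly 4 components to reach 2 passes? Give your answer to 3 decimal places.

Y = trial on which the second success occurs; negative binomial, r=2, p=0.82.
P(Y=4) = C(3,1) · p^2 · (1−p)^2
= 3 · 0.6724 · 0.0324 = 0.06536

0.065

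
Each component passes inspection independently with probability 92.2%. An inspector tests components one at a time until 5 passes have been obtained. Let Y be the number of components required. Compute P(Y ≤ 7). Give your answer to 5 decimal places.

0.98693

Finishing within 7 components ⇔ at least 5 successes in the first 7. With X ~ Binomial(7, 0.922), P(Y ≤ 7) = 1 − P(X ≤ 4).
  k=0: C(7,0)·0.922^0·0.078^7 = 0.0000000
  k=1: C(7,1)·0.922^1·0.078^6 = 0.0000015
  k=2: C(7,2)·0.922^2·0.078^5 = 0.0000515
  k=3: C(7,3)·0.922^3·0.078^4 = 0.0010154
  k=4: C(7,4)·0.922^4·0.078^3 = 0.0120026
1 − 0.0130710 = 0.9869290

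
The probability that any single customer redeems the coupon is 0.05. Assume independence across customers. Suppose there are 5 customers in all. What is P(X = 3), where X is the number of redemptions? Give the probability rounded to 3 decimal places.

0.001

X ~ Binomial(n=5, p=0.05).
P(X=3) = C(5,3) · p^3 · (1−p)^2
= 10 · 0.000125 · 0.9025 = 0.00113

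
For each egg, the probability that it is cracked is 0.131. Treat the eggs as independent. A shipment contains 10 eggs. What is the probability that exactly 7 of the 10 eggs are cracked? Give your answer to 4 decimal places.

X ~ Binomial(n=10, p=0.131).
P(X=7) = C(10,7) · p^7 · (1−p)^3
= 120 · 6.6206e-07 · 0.65623 = 0.000052

0.0001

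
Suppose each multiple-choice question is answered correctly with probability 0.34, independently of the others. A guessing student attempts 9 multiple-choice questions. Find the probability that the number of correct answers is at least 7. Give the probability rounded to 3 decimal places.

X ~ Binomial(9, 0.34); P(X ≥ 7) = Σ C(9,k) p^k (1−p)^(9−k) over k:
  k=7: C(9,7)·0.34^7·0.66^2 = 0.00824
  k=8: C(9,8)·0.34^8·0.66^1 = 0.00106
  k=9: C(9,9)·0.34^9·0.66^0 = 0.00006
Total = 0.00936

0.009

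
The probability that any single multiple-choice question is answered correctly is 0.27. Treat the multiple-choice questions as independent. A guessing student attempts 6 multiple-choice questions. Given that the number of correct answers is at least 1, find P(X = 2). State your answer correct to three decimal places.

0.366

X ~ Binomial(6, 0.27). Want P(X=2 | X≥1) = P(X=2) / P(X≥1).
P(X=2) = C(6,2)·0.27^2·0.73^4 = 0.31053
P(X≥1) = 1 − 0.15133 = 0.84867
Ratio = 0.31053 / 0.84867 = 0.36591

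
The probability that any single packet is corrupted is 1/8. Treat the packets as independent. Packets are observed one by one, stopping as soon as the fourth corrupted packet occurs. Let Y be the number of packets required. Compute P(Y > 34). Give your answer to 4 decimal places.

0.3709

Needing more than 34 packets ⇔ fewer than 4 successes in the first 34. With X ~ Binomial(34, 0.125), P(Y > 34) = P(X ≤ 3).
  k=0: C(34,0)·0.125^0·0.875^34 = 0.010673
  k=1: C(34,1)·0.125^1·0.875^33 = 0.051839
  k=2: C(34,2)·0.125^2·0.875^32 = 0.122191
  k=3: C(34,3)·0.125^3·0.875^31 = 0.186196
P(X ≤ 3) = 0.370899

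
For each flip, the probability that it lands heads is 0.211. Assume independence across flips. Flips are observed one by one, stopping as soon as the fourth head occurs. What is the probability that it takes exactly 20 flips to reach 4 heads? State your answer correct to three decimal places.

0.043

Y = trial on which the fourth success occurs; negative binomial, r=4, p=0.211.
P(Y=20) = C(19,3) · p^4 · (1−p)^16
= 969 · 0.0019821 · 0.022554 = 0.04332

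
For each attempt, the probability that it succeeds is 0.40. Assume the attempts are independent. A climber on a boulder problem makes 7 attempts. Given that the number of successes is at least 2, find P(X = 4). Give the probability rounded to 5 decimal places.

0.23002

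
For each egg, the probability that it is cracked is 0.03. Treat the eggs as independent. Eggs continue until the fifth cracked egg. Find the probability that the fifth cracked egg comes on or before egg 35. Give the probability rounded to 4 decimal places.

0.0037

Finishing within 35 eggs ⇔ at least 5 successes in the first 35. With X ~ Binomial(35, 0.03), P(Y ≤ 35) = 1 − P(X ≤ 4).
  k=0: C(35,0)·0.03^0·0.97^35 = 0.344358
  k=1: C(35,1)·0.03^1·0.97^34 = 0.372759
  k=2: C(35,2)·0.03^2·0.97^33 = 0.195987
  k=3: C(35,3)·0.03^3·0.97^32 = 0.066676
  k=4: C(35,4)·0.03^4·0.97^31 = 0.016497
1 − 0.996277 = 0.003723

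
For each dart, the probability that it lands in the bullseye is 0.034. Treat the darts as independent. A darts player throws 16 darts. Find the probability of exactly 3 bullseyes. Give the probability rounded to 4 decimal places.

0.0140

X ~ Binomial(n=16, p=0.034).
P(X=3) = C(16,3) · p^3 · (1−p)^13
= 560 · 3.9304e-05 · 0.63783 = 0.014039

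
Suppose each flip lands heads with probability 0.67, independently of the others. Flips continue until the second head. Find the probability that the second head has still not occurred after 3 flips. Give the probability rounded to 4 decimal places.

0.2548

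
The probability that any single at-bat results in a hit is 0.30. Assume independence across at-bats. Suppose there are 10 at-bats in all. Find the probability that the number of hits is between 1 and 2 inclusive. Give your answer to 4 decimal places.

X ~ Binomial(10, 0.30); P(1 ≤ X ≤ 2) = Σ C(10,k) p^k (1−p)^(10−k) over k:
  k=1: C(10,1)·0.30^1·0.70^9 = 0.121061
  k=2: C(10,2)·0.30^2·0.70^8 = 0.233474
Total = 0.354535

0.3545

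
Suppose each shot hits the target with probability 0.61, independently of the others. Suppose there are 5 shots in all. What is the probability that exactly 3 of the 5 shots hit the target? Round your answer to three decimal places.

0.345

X ~ Binomial(n=5, p=0.61).
P(X=3) = C(5,3) · p^3 · (1−p)^2
= 10 · 0.22698 · 0.1521 = 0.34524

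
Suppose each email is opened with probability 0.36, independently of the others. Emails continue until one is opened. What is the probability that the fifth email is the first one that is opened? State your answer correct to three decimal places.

0.060

Geometric (trials to first success), p = 0.36.
P(Y = 5) = (1−p)^4 · p = 0.16777 · 0.36 = 0.06040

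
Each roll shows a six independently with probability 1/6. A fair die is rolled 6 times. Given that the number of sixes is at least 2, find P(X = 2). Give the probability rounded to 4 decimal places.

0.7634

X ~ Binomial(6, 0.166667). Want P(X=2 | X≥2) = P(X=2) / P(X≥2).
P(X=2) = C(6,2)·0.166667^2·0.833333^4 = 0.200939
P(X≥2) = 1 − 0.334898 − 0.401878 = 0.263224
Ratio = 0.200939 / 0.263224 = 0.763374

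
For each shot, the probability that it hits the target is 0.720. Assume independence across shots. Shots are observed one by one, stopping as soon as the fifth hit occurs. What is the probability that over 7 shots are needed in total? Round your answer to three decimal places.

Needing more than 7 shots ⇔ fewer than 5 successes in the first 7. With X ~ Binomial(7, 0.72), P(Y > 7) = P(X ≤ 4).
  k=0: C(7,0)·0.72^0·0.28^7 = 0.00013
  k=1: C(7,1)·0.72^1·0.28^6 = 0.00243
  k=2: C(7,2)·0.72^2·0.28^5 = 0.01874
  k=3: C(7,3)·0.72^3·0.28^4 = 0.08030
  k=4: C(7,4)·0.72^4·0.28^3 = 0.20648
P(X ≤ 4) = 0.30807

0.308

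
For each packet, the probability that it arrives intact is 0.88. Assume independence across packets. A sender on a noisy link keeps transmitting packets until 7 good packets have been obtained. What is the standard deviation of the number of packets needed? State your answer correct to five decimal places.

1.04149

Y = total packets until the seventh success; negative binomial with r=7, p=0.88.
SD(Y) = √[r(1−p)/p²] = √(1.0847107) = 1.0414945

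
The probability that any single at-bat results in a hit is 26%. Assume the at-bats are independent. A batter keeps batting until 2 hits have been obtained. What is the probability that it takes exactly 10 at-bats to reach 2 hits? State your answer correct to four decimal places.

Y = trial on which the second success occurs; negative binomial, r=2, p=0.26.
P(Y=10) = C(9,1) · p^2 · (1−p)^8
= 9 · 0.0676 · 0.089919 = 0.054707

0.0547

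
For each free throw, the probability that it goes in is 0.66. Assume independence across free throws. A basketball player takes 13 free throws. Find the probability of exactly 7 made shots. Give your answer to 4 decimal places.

X ~ Binomial(n=13, p=0.66).
P(X=7) = C(13,7) · p^7 · (1−p)^6
= 1716 · 0.054552 · 0.0015448 = 0.144610

0.1446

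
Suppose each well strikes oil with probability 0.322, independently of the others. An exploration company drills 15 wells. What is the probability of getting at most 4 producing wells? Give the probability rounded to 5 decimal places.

X ~ Binomial(15, 0.322); P(X ≤ 4) = Σ C(15,k) p^k (1−p)^(15−k) over k:
  k=0: C(15,0)·0.322^0·0.678^15 = 0.0029407
  k=1: C(15,1)·0.322^1·0.678^14 = 0.0209490
  k=2: C(15,2)·0.322^2·0.678^13 = 0.0696445
  k=3: C(15,3)·0.322^3·0.678^12 = 0.1433294
  k=4: C(15,4)·0.322^4·0.678^11 = 0.2042127
Total = 0.4410763

0.44108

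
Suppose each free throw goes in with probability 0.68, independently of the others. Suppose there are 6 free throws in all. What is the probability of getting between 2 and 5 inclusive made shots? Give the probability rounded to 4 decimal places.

X ~ Binomial(6, 0.68); P(2 ≤ X ≤ 5) = Σ C(6,k) p^k (1−p)^(6−k) over k:
  k=2: C(6,2)·0.68^2·0.32^4 = 0.072729
  k=3: C(6,3)·0.68^3·0.32^3 = 0.206066
  k=4: C(6,4)·0.68^4·0.32^2 = 0.328418
  k=5: C(6,5)·0.68^5·0.32^1 = 0.279155
Total = 0.886369

0.8864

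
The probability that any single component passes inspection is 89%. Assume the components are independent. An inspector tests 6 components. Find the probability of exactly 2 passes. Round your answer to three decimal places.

0.002

X ~ Binomial(n=6, p=0.89).
P(X=2) = C(6,2) · p^2 · (1−p)^4
= 15 · 0.7921 · 0.00014641 = 0.00174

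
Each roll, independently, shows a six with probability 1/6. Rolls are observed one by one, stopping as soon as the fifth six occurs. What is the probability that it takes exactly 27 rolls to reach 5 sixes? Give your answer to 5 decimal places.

0.03483

Y = trial on which the fifth success occurs; negative binomial, r=5, p=0.166667.
P(Y=27) = C(26,4) · p^5 · (1−p)^22
= 14950 · 0.0001286 · 0.018114 = 0.0348255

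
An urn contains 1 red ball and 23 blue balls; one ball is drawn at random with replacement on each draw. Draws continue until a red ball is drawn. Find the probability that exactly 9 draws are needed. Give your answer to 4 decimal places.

0.0296

Geometric (trials to first success), p = 0.041667.
P(Y = 9) = (1−p)^8 · p = 0.71143 · 0.041667 = 0.029643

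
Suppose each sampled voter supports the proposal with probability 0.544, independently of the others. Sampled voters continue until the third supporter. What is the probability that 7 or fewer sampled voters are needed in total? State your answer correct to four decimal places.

0.8391

Finishing within 7 sampled voters ⇔ at least 3 successes in the first 7. With X ~ Binomial(7, 0.544), P(Y ≤ 7) = 1 − P(X ≤ 2).
  k=0: C(7,0)·0.544^0·0.456^7 = 0.004100
  k=1: C(7,1)·0.544^1·0.456^6 = 0.034236
  k=2: C(7,2)·0.544^2·0.456^5 = 0.122530
1 − 0.160866 = 0.839134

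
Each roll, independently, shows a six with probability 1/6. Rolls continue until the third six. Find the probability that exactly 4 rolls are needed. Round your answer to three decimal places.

Y = trial on which the third success occurs; negative binomial, r=3, p=0.166667.
P(Y=4) = C(3,2) · p^3 · (1−p)^1
= 3 · 0.0046296 · 0.83333 = 0.01157

0.012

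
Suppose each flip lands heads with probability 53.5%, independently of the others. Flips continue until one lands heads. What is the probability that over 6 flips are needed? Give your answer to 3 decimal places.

Y = number of flips to the first success; geometric, p = 0.535.
P(Y > 6) = P(first 6 all fail) = (1−p)^6 = 0.01011

0.010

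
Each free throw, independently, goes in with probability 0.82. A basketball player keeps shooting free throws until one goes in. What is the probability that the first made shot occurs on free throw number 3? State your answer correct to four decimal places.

Geometric (trials to first success), p = 0.82.
P(Y = 3) = (1−p)^2 · p = 0.0324 · 0.82 = 0.026568

0.0266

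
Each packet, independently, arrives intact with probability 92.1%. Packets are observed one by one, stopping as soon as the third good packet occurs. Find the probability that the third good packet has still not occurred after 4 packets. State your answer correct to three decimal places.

Needing more than 4 packets ⇔ fewer than 3 successes in the first 4. With X ~ Binomial(4, 0.921), P(Y > 4) = P(X ≤ 2).
  k=0: C(4,0)·0.921^0·0.079^4 = 0.00004
  k=1: C(4,1)·0.921^1·0.079^3 = 0.00182
  k=2: C(4,2)·0.921^2·0.079^2 = 0.03176
P(X ≤ 2) = 0.03362

0.034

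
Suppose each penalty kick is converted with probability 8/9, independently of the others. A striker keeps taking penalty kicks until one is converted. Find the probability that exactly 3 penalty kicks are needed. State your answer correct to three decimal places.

0.011

Geometric (trials to first success), p = 0.888889.
P(Y = 3) = (1−p)^2 · p = 0.012346 · 0.888889 = 0.01097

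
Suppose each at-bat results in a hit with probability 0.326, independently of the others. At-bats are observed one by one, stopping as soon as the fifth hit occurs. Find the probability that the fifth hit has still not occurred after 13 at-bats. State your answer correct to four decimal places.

0.5748

Needing more than 13 at-bats ⇔ fewer than 5 successes in the first 13. With X ~ Binomial(13, 0.326), P(Y > 13) = P(X ≤ 4).
  k=0: C(13,0)·0.326^0·0.674^13 = 0.005924
  k=1: C(13,1)·0.326^1·0.674^12 = 0.037246
  k=2: C(13,2)·0.326^2·0.674^11 = 0.108091
  k=3: C(13,3)·0.326^3·0.674^10 = 0.191698
  k=4: C(13,4)·0.326^4·0.674^9 = 0.231801
P(X ≤ 4) = 0.574759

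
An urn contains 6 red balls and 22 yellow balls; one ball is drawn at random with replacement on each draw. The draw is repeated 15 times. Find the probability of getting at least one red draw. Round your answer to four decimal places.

0.9731

P(at least one) = 1 − P(none) = 1 − (1 − 0.214286)^15
= 1 − 0.026852 = 0.973148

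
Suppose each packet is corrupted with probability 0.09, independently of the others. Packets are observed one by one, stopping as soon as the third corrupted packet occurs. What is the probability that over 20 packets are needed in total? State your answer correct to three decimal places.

0.733

Needing more than 20 packets ⇔ fewer than 3 successes in the first 20. With X ~ Binomial(20, 0.09), P(Y > 20) = P(X ≤ 2).
  k=0: C(20,0)·0.09^0·0.91^20 = 0.15164
  k=1: C(20,1)·0.09^1·0.91^19 = 0.29996
  k=2: C(20,2)·0.09^2·0.91^18 = 0.28183
P(X ≤ 2) = 0.73343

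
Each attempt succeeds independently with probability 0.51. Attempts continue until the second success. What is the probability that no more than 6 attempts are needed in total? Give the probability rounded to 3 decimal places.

Finishing within 6 attempts ⇔ at least 2 successes in the first 6. With X ~ Binomial(6, 0.51), P(Y ≤ 6) = 1 − P(X ≤ 1).
  k=0: C(6,0)·0.51^0·0.49^6 = 0.01384
  k=1: C(6,1)·0.51^1·0.49^5 = 0.08644
1 − 0.10028 = 0.89972

0.900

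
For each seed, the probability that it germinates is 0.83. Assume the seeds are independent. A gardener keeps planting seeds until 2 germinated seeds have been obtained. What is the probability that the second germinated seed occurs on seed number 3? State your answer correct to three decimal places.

0.234

Y = trial on which the second success occurs; negative binomial, r=2, p=0.83.
P(Y=3) = C(2,1) · p^2 · (1−p)^1
= 2 · 0.6889 · 0.17 = 0.23423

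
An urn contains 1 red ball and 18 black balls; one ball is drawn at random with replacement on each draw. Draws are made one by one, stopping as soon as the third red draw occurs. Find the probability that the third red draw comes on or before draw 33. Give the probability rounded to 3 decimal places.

Finishing within 33 draws ⇔ at least 3 successes in the first 33. With X ~ Binomial(33, 0.052632), P(Y ≤ 33) = 1 − P(X ≤ 2).
  k=0: C(33,0)·0.052632^0·0.947368^33 = 0.16793
  k=1: C(33,1)·0.052632^1·0.947368^32 = 0.30787
  k=2: C(33,2)·0.052632^2·0.947368^31 = 0.27366
1 − 0.74946 = 0.25054

0.251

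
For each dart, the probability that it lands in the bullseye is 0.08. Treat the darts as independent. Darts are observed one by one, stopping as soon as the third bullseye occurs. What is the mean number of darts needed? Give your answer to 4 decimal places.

Y = total darts until the third success; negative binomial with r=3, p=0.08.
E[Y] = r / p = 3 / 0.08 = 37.500000

37.5000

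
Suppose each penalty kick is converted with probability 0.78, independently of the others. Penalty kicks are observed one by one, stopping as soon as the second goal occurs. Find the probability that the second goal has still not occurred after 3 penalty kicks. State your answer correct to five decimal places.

0.12390

Needing more than 3 penalty kicks ⇔ fewer than 2 successes in the first 3. With X ~ Binomial(3, 0.78), P(Y > 3) = P(X ≤ 1).
  k=0: C(3,0)·0.78^0·0.22^3 = 0.0106480
  k=1: C(3,1)·0.78^1·0.22^2 = 0.1132560
P(X ≤ 1) = 0.1239040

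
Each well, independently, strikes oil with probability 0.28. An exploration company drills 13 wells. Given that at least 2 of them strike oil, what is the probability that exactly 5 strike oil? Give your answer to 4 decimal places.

0.1748

X ~ Binomial(13, 0.28). Want P(X=5 | X≥2) = P(X=5) / P(X≥2).
P(X=5) = C(13,5)·0.28^5·0.72^8 = 0.159966
P(X≥2) = 1 − 0.013974 − 0.070647 = 0.915379
Ratio = 0.159966 / 0.915379 = 0.174754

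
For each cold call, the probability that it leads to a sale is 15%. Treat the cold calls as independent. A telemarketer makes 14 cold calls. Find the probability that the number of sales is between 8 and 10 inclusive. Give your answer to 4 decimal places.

0.0003

X ~ Binomial(14, 0.15); P(8 ≤ X ≤ 10) = Σ C(14,k) p^k (1−p)^(14−k) over k:
  k=8: C(14,8)·0.15^8·0.85^6 = 0.000290
  k=9: C(14,9)·0.15^9·0.85^5 = 0.000034
  k=10: C(14,10)·0.15^10·0.85^4 = 0.000003
Total = 0.000327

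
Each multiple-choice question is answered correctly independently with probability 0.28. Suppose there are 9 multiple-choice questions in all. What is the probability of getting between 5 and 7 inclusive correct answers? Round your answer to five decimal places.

0.07590

X ~ Binomial(9, 0.28); P(5 ≤ X ≤ 7) = Σ C(9,k) p^k (1−p)^(9−k) over k:
  k=5: C(9,5)·0.28^5·0.72^4 = 0.0582761
  k=6: C(9,6)·0.28^6·0.72^3 = 0.0151086
  k=7: C(9,7)·0.28^7·0.72^2 = 0.0025181
Total = 0.0759029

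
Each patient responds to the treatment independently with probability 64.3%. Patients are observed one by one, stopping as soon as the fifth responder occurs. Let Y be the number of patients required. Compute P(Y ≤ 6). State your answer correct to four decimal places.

0.3061

Finishing within 6 patients ⇔ at least 5 successes in the first 6. With X ~ Binomial(6, 0.643), P(Y ≤ 6) = 1 − P(X ≤ 4).
  k=0: C(6,0)·0.643^0·0.357^6 = 0.002070
  k=1: C(6,1)·0.643^1·0.357^5 = 0.022372
  k=2: C(6,2)·0.643^2·0.357^4 = 0.100736
  k=3: C(6,3)·0.643^3·0.357^3 = 0.241918
  k=4: C(6,4)·0.643^4·0.357^2 = 0.326792
1 − 0.693888 = 0.306112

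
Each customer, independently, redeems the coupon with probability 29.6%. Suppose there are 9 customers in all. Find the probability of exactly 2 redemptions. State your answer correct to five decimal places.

X ~ Binomial(n=9, p=0.296).
P(X=2) = C(9,2) · p^2 · (1−p)^7
= 36 · 0.087616 · 0.085705 = 0.2703302

0.27033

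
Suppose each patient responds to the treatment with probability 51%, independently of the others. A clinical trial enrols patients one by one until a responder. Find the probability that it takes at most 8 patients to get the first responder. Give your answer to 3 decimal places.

0.997

Y = number of patients to the first success; geometric, p = 0.51.
P(Y ≤ 8) = 1 − (1−p)^8 = 1 − 0.00332 = 0.99668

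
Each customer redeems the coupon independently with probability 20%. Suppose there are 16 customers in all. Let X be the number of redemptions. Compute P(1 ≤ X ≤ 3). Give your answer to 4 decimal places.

0.5700

X ~ Binomial(16, 0.20); P(1 ≤ X ≤ 3) = Σ C(16,k) p^k (1−p)^(16−k) over k:
  k=1: C(16,1)·0.20^1·0.80^15 = 0.112590
  k=2: C(16,2)·0.20^2·0.80^14 = 0.211106
  k=3: C(16,3)·0.20^3·0.80^13 = 0.246291
Total = 0.569987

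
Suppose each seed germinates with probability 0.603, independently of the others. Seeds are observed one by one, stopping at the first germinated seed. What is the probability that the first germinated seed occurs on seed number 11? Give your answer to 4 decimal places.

Geometric (trials to first success), p = 0.603.
P(Y = 11) = (1−p)^10 · p = 9.7253e-05 · 0.603 = 0.000059

0.0001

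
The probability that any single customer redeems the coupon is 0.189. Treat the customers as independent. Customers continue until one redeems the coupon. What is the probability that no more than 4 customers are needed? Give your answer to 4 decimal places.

Y = number of customers to the first success; geometric, p = 0.189.
P(Y ≤ 4) = 1 − (1−p)^4 = 1 − 0.432597 = 0.567403

0.5674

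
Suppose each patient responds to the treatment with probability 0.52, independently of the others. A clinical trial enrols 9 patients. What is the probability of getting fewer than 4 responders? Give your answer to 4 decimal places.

X ~ Binomial(9, 0.52); P(X ≤ 3) = Σ C(9,k) p^k (1−p)^(9−k) over k:
  k=0: C(9,0)·0.52^0·0.48^9 = 0.001353
  k=1: C(9,1)·0.52^1·0.48^8 = 0.013188
  k=2: C(9,2)·0.52^2·0.48^7 = 0.057148
  k=3: C(9,3)·0.52^3·0.48^6 = 0.144456
Total = 0.216144

0.2161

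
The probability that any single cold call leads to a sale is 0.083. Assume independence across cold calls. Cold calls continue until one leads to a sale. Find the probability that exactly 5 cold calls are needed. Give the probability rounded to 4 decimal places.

0.0587

Geometric (trials to first success), p = 0.083.
P(Y = 5) = (1−p)^4 · p = 0.70709 · 0.083 = 0.058689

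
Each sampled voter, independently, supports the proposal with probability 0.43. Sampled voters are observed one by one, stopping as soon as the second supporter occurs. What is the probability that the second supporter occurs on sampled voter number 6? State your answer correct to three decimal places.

Y = trial on which the second success occurs; negative binomial, r=2, p=0.43.
P(Y=6) = C(5,1) · p^2 · (1−p)^4
= 5 · 0.1849 · 0.10556 = 0.09759

0.098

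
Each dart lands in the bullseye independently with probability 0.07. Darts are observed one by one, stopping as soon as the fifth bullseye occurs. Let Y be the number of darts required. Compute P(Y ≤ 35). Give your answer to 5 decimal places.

Finishing within 35 darts ⇔ at least 5 successes in the first 35. With X ~ Binomial(35, 0.07), P(Y ≤ 35) = 1 − P(X ≤ 4).
  k=0: C(35,0)·0.07^0·0.93^35 = 0.0788684
  k=1: C(35,1)·0.07^1·0.93^34 = 0.2077717
  k=2: C(35,2)·0.07^2·0.93^33 = 0.2658584
  k=3: C(35,3)·0.07^3·0.93^32 = 0.2201193
  k=4: C(35,4)·0.07^4·0.93^31 = 0.1325450
1 − 0.9051627 = 0.0948373

0.09484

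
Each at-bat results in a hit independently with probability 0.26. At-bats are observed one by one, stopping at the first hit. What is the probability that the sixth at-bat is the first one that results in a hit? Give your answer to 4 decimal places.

Geometric (trials to first success), p = 0.26.
P(Y = 6) = (1−p)^5 · p = 0.2219 · 0.26 = 0.057694

0.0577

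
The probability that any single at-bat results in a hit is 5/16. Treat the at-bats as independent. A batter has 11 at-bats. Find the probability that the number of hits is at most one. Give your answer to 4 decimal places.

0.0973

X ~ Binomial(11, 0.3125); P(X ≤ 1) = Σ C(11,k) p^k (1−p)^(11−k) over k:
  k=0: C(11,0)·0.3125^0·0.6875^11 = 0.016218
  k=1: C(11,1)·0.3125^1·0.6875^10 = 0.081090
Total = 0.097309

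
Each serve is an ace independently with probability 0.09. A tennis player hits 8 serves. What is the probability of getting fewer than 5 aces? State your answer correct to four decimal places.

0.9997

X ~ Binomial(8, 0.09); P(X ≤ 4) = Σ C(8,k) p^k (1−p)^(8−k) over k:
  k=0: C(8,0)·0.09^0·0.91^8 = 0.470253
  k=1: C(8,1)·0.09^1·0.91^7 = 0.372068
  k=2: C(8,2)·0.09^2·0.91^6 = 0.128793
  k=3: C(8,3)·0.09^3·0.91^5 = 0.025475
  k=4: C(8,4)·0.09^4·0.91^4 = 0.003149
Total = 0.999738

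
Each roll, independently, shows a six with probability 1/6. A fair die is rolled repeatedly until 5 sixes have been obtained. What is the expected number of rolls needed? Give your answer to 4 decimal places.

30.0000

Y = total rolls until the fifth success; negative binomial with r=5, p=0.166667.
E[Y] = r / p = 5 / 0.166667 = 30.000000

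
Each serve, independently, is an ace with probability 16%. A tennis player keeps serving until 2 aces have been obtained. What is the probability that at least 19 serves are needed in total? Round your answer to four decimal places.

0.1920

Needing more than 18 serves ⇔ fewer than 2 successes in the first 18. With X ~ Binomial(18, 0.16), P(Y > 18) = P(X ≤ 1).
  k=0: C(18,0)·0.16^0·0.84^18 = 0.043354
  k=1: C(18,1)·0.16^1·0.84^17 = 0.148642
P(X ≤ 1) = 0.191995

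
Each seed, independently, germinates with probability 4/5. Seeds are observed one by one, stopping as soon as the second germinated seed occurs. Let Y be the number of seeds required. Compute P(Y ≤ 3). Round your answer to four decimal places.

0.8960

Finishing within 3 seeds ⇔ at least 2 successes in the first 3. With X ~ Binomial(3, 0.80), P(Y ≤ 3) = 1 − P(X ≤ 1).
  k=0: C(3,0)·0.80^0·0.20^3 = 0.008000
  k=1: C(3,1)·0.80^1·0.20^2 = 0.096000
1 − 0.104000 = 0.896000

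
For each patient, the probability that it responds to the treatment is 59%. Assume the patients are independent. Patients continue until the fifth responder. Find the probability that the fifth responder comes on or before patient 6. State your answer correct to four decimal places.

0.2181

Finishing within 6 patients ⇔ at least 5 successes in the first 6. With X ~ Binomial(6, 0.59), P(Y ≤ 6) = 1 − P(X ≤ 4).
  k=0: C(6,0)·0.59^0·0.41^6 = 0.004750
  k=1: C(6,1)·0.59^1·0.41^5 = 0.041013
  k=2: C(6,2)·0.59^2·0.41^4 = 0.147547
  k=3: C(6,3)·0.59^3·0.41^3 = 0.283099
  k=4: C(6,4)·0.59^4·0.41^2 = 0.305539
1 − 0.781948 = 0.218052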